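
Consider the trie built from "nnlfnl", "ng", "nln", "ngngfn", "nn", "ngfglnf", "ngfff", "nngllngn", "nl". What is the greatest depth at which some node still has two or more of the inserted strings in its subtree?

3

Look for the deepest trie node that still has at least two words in its subtree.
e.g. "ngfff" and "ngfglnf" share the prefix "ngf" of length 3; no pair shares a longer one.
Longest shared-prefix length: 3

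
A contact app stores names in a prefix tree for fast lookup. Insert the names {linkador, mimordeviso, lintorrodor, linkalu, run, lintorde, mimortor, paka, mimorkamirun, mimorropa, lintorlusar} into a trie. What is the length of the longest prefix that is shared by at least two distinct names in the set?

The deepest shared node is where two words last agree before diverging.
"lintorde" and "lintorlusar" agree on "lintor" (6 characters) before diverging; nothing deeper is shared.
Longest shared-prefix length: 6

6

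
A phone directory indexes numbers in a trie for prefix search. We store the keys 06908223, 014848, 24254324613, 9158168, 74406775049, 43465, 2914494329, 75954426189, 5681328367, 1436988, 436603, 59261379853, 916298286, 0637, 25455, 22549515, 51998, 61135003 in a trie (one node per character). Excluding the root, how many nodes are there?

129

For each word, the new-node count is its length minus the longest prefix already in the trie:
  "06908223" → 8 new (0, 6, 9, 0, 8, 2, 2, 3)
  "014848" → prefix "0" already present; 5 new (1, 4, 8, 4, 8)
  "24254324613" → 11 new (2, 4, 2, 5, 4, 3, 2, 4, 6, 1, 3)
  "9158168" → 7 new (9, 1, 5, 8, 1, 6, 8)
  "74406775049" → 11 new (7, 4, 4, 0, 6, 7, 7, 5, 0, 4, 9)
  "43465" → 5 new (4, 3, 4, 6, 5)
  "2914494329" → prefix "2" already present; 9 new (9, 1, 4, 4, 9, 4, 3, 2, 9)
  "75954426189" → prefix "7" already present; 10 new (5, 9, 5, 4, 4, 2, 6, 1, 8, 9)
  "5681328367" → 10 new (5, 6, 8, 1, 3, 2, 8, 3, 6, 7)
  "1436988" → 7 new (1, 4, 3, 6, 9, 8, 8)
  "436603" → prefix "43" already present; 4 new (6, 6, 0, 3)
  "59261379853" → prefix "5" already present; 10 new (9, 2, 6, 1, 3, 7, 9, 8, 5, 3)
  "916298286" → prefix "91" already present; 7 new (6, 2, 9, 8, 2, 8, 6)
  "0637" → prefix "06" already present; 2 new (3, 7)
  "25455" → prefix "2" already present; 4 new (5, 4, 5, 5)
  "22549515" → prefix "2" already present; 7 new (2, 5, 4, 9, 5, 1, 5)
  "51998" → prefix "5" already present; 4 new (1, 9, 9, 8)
  "61135003" → 8 new (6, 1, 1, 3, 5, 0, 0, 3)
Total nodes = 8 + 5 + 11 + 7 + 11 + 5 + 9 + 10 + 10 + 7 + 4 + 10 + 7 + 2 + 4 + 7 + 4 + 8 = 129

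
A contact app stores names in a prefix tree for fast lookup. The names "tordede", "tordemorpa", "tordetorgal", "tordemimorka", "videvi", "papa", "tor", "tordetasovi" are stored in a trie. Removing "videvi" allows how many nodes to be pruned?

A node on "videvi"'s path can go only if nothing else ends at it or branches off below it.
No other word shares any prefix with "videvi", so all 6 of its nodes go.
Nodes removed: 6

6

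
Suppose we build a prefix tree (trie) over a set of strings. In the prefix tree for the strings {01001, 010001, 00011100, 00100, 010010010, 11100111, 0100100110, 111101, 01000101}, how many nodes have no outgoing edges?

7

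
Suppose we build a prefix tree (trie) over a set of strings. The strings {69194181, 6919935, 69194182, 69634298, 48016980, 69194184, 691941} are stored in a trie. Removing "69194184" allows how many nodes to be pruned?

1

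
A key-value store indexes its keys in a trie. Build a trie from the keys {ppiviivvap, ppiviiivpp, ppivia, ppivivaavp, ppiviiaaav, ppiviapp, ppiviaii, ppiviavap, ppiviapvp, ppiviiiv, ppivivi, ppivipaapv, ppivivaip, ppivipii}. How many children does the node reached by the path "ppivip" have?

2

The children of the "ppivip" node are the distinct next characters among strings starting with "ppivip".
Characters that immediately follow "ppivip" among the stored strings: {a, i}.
That node has 2 child edges.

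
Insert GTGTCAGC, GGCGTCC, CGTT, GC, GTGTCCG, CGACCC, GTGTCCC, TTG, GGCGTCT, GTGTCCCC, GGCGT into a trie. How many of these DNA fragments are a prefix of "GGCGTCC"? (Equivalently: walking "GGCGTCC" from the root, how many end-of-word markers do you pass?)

Walk "GGCGTCC" from the root; an end-of-word marker is hit whenever a stored word is a prefix of "GGCGTCC".
Prefixes of the query that are stored words: "GGCGT", "GGCGTCC"
Count: 2

2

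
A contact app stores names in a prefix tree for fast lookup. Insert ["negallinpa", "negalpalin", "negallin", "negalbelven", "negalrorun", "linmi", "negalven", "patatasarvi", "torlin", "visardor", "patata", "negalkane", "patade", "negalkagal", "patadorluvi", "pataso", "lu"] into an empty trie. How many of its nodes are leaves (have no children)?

15

A leaf is a node with no children — equivalently, the end of a word that is not a proper prefix of any other stored word.
Those words: "linmi", "lu", "negalbelven", "negalkagal", "negalkane", "negallinpa", "negalpalin", "negalrorun", "negalven", "patade", "patadorluvi", "pataso", "patatasarvi", "torlin", "visardor"
Leaf count: 15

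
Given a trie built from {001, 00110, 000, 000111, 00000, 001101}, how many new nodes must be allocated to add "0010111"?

The longest prefix of "0010111" already in the trie is "001" (length 3).
Each of the 4 remaining characters creates one node.

4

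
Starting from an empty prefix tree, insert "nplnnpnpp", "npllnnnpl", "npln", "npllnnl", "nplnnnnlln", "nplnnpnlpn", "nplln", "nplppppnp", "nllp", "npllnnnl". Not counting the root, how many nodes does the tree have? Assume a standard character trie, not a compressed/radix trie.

34

Trace insertions, counting only characters that open a new branch:
  "nplnnpnpp" → 9 new (n, p, l, n, n, p, n, p, p)
  "npllnnnpl" → prefix "npl" already present; 6 new (l, n, n, n, p, l)
  "npln" → prefix "npln" already present; 0 new (none)
  "npllnnl" → prefix "npllnn" already present; 1 new (l)
  "nplnnnnlln" → prefix "nplnn" already present; 5 new (n, n, l, l, n)
  "nplnnpnlpn" → prefix "nplnnpn" already present; 3 new (l, p, n)
  "nplln" → prefix "nplln" already present; 0 new (none)
  "nplppppnp" → prefix "npl" already present; 6 new (p, p, p, p, n, p)
  "nllp" → prefix "n" already present; 3 new (l, l, p)
  "npllnnnl" → prefix "npllnnn" already present; 1 new (l)
Total nodes = 9 + 6 + 0 + 1 + 5 + 3 + 0 + 6 + 3 + 1 = 34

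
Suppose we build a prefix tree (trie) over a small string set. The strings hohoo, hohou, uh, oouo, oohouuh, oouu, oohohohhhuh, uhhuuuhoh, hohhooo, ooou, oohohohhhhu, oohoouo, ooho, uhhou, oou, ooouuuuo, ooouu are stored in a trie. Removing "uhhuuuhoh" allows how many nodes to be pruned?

6

After clearing the end-marker at "uhhuuuhoh", prune upward until reaching a node still needed by another word.
The suffix "uuuhoh" (6 nodes) is used only by "uhhuuuhoh"; the node for "uhh" still has the child "o", so pruning stops there.
Nodes removed: 6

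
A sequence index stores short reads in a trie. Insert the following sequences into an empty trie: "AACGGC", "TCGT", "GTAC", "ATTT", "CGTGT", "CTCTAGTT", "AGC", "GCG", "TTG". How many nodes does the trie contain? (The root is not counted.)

Trace insertions, counting only characters that open a new branch:
  "AACGGC" → 6 new (A, A, C, G, G, C)
  "TCGT" → 4 new (T, C, G, T)
  "GTAC" → 4 new (G, T, A, C)
  "ATTT" → prefix "A" already present; 3 new (T, T, T)
  "CGTGT" → 5 new (C, G, T, G, T)
  "CTCTAGTT" → prefix "C" already present; 7 new (T, C, T, A, G, T, T)
  "AGC" → prefix "A" already present; 2 new (G, C)
  "GCG" → prefix "G" already present; 2 new (C, G)
  "TTG" → prefix "T" already present; 2 new (T, G)
Total nodes = 6 + 4 + 4 + 3 + 5 + 7 + 2 + 2 + 2 = 35

35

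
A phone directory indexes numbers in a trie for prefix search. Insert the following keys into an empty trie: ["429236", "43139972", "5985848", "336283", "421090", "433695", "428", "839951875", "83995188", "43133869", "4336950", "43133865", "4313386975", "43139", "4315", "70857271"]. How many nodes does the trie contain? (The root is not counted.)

Insert word by word; a character creates a node only if that edge doesn't already exist:
  "429236" → 6 new (4, 2, 9, 2, 3, 6)
  "43139972" → prefix "4" already present; 7 new (3, 1, 3, 9, 9, 7, 2)
  "5985848" → 7 new (5, 9, 8, 5, 8, 4, 8)
  "336283" → 6 new (3, 3, 6, 2, 8, 3)
  "421090" → prefix "42" already present; 4 new (1, 0, 9, 0)
  "433695" → prefix "43" already present; 4 new (3, 6, 9, 5)
  "428" → prefix "42" already present; 1 new (8)
  "839951875" → 9 new (8, 3, 9, 9, 5, 1, 8, 7, 5)
  "83995188" → prefix "8399518" already present; 1 new (8)
  "43133869" → prefix "4313" already present; 4 new (3, 8, 6, 9)
  "4336950" → prefix "433695" already present; 1 new (0)
  "43133865" → prefix "4313386" already present; 1 new (5)
  "4313386975" → prefix "43133869" already present; 2 new (7, 5)
  "43139" → prefix "43139" already present; 0 new (none)
  "4315" → prefix "431" already present; 1 new (5)
  "70857271" → 8 new (7, 0, 8, 5, 7, 2, 7, 1)
Total nodes = 6 + 7 + 7 + 6 + 4 + 4 + 1 + 9 + 1 + 4 + 1 + 1 + 2 + 0 + 1 + 8 = 62

62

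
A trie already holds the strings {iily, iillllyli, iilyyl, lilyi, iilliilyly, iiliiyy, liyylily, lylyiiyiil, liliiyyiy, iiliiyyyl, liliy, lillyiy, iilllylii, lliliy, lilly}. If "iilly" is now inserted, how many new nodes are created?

1

Walking "iilly" from the root, the first 4 characters ("iill") follow existing edges; "y" is the first miss.
Each of the 1 remaining characters creates one node.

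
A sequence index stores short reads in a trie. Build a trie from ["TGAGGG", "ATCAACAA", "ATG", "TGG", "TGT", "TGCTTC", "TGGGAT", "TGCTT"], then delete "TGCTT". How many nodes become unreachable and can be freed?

After clearing the end-marker at "TGCTT", prune upward until reaching a node still needed by another word.
Every node on "TGCTT" is still needed (e.g. by "TGCTTC"), so nothing is freed.
Nodes removed: 0

0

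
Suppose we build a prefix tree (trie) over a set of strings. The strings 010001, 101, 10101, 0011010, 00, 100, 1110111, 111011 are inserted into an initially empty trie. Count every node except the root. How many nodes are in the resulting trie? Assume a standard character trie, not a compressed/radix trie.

For each word, the new-node count is its length minus the longest prefix already in the trie:
  "010001" → 6 new (0, 1, 0, 0, 0, 1)
  "101" → 3 new (1, 0, 1)
  "10101" → prefix "101" already present; 2 new (0, 1)
  "0011010" → prefix "0" already present; 6 new (0, 1, 1, 0, 1, 0)
  "00" → prefix "00" already present; 0 new (none)
  "100" → prefix "10" already present; 1 new (0)
  "1110111" → prefix "1" already present; 6 new (1, 1, 0, 1, 1, 1)
  "111011" → prefix "111011" already present; 0 new (none)
Total nodes = 6 + 3 + 2 + 6 + 0 + 1 + 6 + 0 = 24

24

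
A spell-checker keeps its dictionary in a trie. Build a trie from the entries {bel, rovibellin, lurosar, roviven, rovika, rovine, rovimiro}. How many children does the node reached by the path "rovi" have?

Follow the path "rovi" to its node, then look at its outgoing edges.
Characters that immediately follow "rovi" among the stored strings: {b, k, m, n, v}.
That node has 5 child edges.

5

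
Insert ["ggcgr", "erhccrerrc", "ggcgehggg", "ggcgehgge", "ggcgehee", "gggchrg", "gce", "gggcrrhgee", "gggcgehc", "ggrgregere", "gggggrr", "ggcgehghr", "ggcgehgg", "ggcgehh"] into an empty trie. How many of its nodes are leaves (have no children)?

13

Leaves are exactly the stored words that no other stored word extends.
Those words: "erhccrerrc", "gce", "ggcgehee", "ggcgehgge", "ggcgehggg", "ggcgehghr", "ggcgehh", "ggcgr", "gggcgehc", "gggchrg", "gggcrrhgee", "gggggrr", "ggrgregere"
Leaf count: 13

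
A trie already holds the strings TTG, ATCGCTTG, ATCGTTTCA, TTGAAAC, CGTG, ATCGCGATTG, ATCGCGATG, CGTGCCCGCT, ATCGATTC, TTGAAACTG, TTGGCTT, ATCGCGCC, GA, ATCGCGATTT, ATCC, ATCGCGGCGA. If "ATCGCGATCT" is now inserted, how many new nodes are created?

Walking "ATCGCGATCT" from the root, the first 8 characters ("ATCGCGAT") follow existing edges; "C" is the first miss.
Each of the 2 remaining characters creates one node.

2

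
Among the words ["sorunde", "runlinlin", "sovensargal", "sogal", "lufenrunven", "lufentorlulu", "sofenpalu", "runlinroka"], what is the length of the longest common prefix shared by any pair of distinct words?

6

The deepest shared node is where two words last agree before diverging.
e.g. "runlinlin" and "runlinroka" share the prefix "runlin" of length 6; no pair shares a longer one.
Longest shared-prefix length: 6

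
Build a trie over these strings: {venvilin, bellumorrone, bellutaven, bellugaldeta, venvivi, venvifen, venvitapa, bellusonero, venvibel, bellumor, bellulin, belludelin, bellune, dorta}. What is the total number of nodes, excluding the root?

Insert word by word; a character creates a node only if that edge doesn't already exist:
  "venvilin" → 8 new (v, e, n, v, i, l, i, n)
  "bellumorrone" → 12 new (b, e, l, l, u, m, o, r, r, o, n, e)
  "bellutaven" → prefix "bellu" already present; 5 new (t, a, v, e, n)
  "bellugaldeta" → prefix "bellu" already present; 7 new (g, a, l, d, e, t, a)
  "venvivi" → prefix "venvi" already present; 2 new (v, i)
  "venvifen" → prefix "venvi" already present; 3 new (f, e, n)
  "venvitapa" → prefix "venvi" already present; 4 new (t, a, p, a)
  "bellusonero" → prefix "bellu" already present; 6 new (s, o, n, e, r, o)
  "venvibel" → prefix "venvi" already present; 3 new (b, e, l)
  "bellumor" → prefix "bellumor" already present; 0 new (none)
  "bellulin" → prefix "bellu" already present; 3 new (l, i, n)
  "belludelin" → prefix "bellu" already present; 5 new (d, e, l, i, n)
  "bellune" → prefix "bellu" already present; 2 new (n, e)
  "dorta" → 5 new (d, o, r, t, a)
Total nodes = 8 + 12 + 5 + 7 + 2 + 3 + 4 + 6 + 3 + 0 + 3 + 5 + 2 + 5 = 65

65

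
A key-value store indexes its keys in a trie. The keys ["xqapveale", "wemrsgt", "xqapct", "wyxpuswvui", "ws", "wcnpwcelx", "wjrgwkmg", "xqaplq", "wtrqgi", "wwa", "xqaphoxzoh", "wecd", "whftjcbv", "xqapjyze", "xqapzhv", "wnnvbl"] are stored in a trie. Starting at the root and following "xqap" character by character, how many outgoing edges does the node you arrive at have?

Follow the path "xqap" to its node, then look at its outgoing edges.
Characters that immediately follow "xqap" among the stored strings: {c, h, j, l, v, z}.
That node has 6 child edges.

6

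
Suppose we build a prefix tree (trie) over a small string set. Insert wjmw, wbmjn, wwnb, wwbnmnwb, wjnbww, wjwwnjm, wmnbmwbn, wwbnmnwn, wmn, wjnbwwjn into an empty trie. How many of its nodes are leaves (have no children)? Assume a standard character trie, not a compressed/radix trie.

Leaves are exactly the stored words that no other stored word extends.
Those words: "wbmjn", "wjmw", "wjnbwwjn", "wjwwnjm", "wmnbmwbn", "wwbnmnwb", "wwbnmnwn", "wwnb"
Leaf count: 8

8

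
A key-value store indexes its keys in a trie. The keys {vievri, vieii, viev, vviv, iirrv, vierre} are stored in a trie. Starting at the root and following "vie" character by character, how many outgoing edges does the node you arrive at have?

3

Follow the path "vie" to its node, then look at its outgoing edges.
Characters that immediately follow "vie" among the stored strings: {i, r, v}.
That node has 3 child edges.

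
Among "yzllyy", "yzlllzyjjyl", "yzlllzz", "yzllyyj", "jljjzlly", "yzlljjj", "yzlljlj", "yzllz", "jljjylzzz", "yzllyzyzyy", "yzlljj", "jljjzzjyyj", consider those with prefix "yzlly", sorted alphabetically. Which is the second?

yzllyyj

Filter for "yzlly…" and sort: "yzllyy", "yzllyyj", "yzllyzyzyy"
The 2nd is yzllyyj.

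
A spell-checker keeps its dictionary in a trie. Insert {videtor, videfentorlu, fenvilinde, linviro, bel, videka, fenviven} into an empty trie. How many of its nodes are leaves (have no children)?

7

Leaves are exactly the stored words that no other stored word extends.
Those words: "bel", "fenvilinde", "fenviven", "linviro", "videfentorlu", "videka", "videtor"
Leaf count: 7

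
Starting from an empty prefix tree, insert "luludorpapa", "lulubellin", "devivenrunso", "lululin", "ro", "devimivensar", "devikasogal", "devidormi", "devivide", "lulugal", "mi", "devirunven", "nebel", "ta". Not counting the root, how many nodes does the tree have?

75

Count nodes per top-level branch (shared prefixes stored once):
  'd'-branch (devidormi, devikasogal, devimivensar, devirunven, devivenrunso, devivide): 41 nodes
  'l'-branch (lulubellin, luludorpapa, lulugal, lululin): 23 nodes
  'm'-branch (mi): 2 nodes
  'n'-branch (nebel): 5 nodes
  'r'-branch (ro): 2 nodes
  't'-branch (ta): 2 nodes
Sum: 75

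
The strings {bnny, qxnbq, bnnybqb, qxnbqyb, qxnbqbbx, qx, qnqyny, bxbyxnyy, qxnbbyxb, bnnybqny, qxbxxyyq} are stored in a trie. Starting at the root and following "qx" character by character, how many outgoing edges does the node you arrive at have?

2

Walk "qx" from the root, arriving at one node.
Distinct next characters after "qx": b, n.
That node has 2 child edges.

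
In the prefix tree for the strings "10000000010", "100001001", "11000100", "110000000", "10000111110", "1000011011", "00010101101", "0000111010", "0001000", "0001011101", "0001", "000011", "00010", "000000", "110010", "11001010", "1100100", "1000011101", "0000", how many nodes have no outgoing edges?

14

Leaves are exactly the stored words that no other stored word extends.
Those words: "000000", "0000111010", "0001000", "00010101101", "0001011101", "10000000010", "100001001", "1000011011", "1000011101", "10000111110", "110000000", "11000100", "1100100", "11001010"
Leaf count: 14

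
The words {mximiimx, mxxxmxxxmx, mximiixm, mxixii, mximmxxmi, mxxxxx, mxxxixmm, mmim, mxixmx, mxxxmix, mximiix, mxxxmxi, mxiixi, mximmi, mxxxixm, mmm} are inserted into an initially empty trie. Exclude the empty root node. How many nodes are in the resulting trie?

Insert word by word; a character creates a node only if that edge doesn't already exist:
  "mximiimx" → 8 new (m, x, i, m, i, i, m, x)
  "mxxxmxxxmx" → prefix "mx" already present; 8 new (x, x, m, x, x, x, m, x)
  "mximiixm" → prefix "mximii" already present; 2 new (x, m)
  "mxixii" → prefix "mxi" already present; 3 new (x, i, i)
  "mximmxxmi" → prefix "mxim" already present; 5 new (m, x, x, m, i)
  "mxxxxx" → prefix "mxxx" already present; 2 new (x, x)
  "mxxxixmm" → prefix "mxxx" already present; 4 new (i, x, m, m)
  "mmim" → prefix "m" already present; 3 new (m, i, m)
  "mxixmx" → prefix "mxix" already present; 2 new (m, x)
  "mxxxmix" → prefix "mxxxm" already present; 2 new (i, x)
  "mximiix" → prefix "mximiix" already present; 0 new (none)
  "mxxxmxi" → prefix "mxxxmx" already present; 1 new (i)
  "mxiixi" → prefix "mxi" already present; 3 new (i, x, i)
  "mximmi" → prefix "mximm" already present; 1 new (i)
  "mxxxixm" → prefix "mxxxixm" already present; 0 new (none)
  "mmm" → prefix "mm" already present; 1 new (m)
Total nodes = 8 + 8 + 2 + 3 + 5 + 2 + 4 + 3 + 2 + 2 + 0 + 1 + 3 + 1 + 0 + 1 = 45

45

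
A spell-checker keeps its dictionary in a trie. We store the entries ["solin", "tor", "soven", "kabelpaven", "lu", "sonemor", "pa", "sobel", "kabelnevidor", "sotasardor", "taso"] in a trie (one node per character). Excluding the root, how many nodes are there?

51

Trace insertions, counting only characters that open a new branch:
  "solin" → 5 new (s, o, l, i, n)
  "tor" → 3 new (t, o, r)
  "soven" → prefix "so" already present; 3 new (v, e, n)
  "kabelpaven" → 10 new (k, a, b, e, l, p, a, v, e, n)
  "lu" → 2 new (l, u)
  "sonemor" → prefix "so" already present; 5 new (n, e, m, o, r)
  "pa" → 2 new (p, a)
  "sobel" → prefix "so" already present; 3 new (b, e, l)
  "kabelnevidor" → prefix "kabel" already present; 7 new (n, e, v, i, d, o, r)
  "sotasardor" → prefix "so" already present; 8 new (t, a, s, a, r, d, o, r)
  "taso" → prefix "t" already present; 3 new (a, s, o)
Total nodes = 5 + 3 + 3 + 10 + 2 + 5 + 2 + 3 + 7 + 8 + 3 = 51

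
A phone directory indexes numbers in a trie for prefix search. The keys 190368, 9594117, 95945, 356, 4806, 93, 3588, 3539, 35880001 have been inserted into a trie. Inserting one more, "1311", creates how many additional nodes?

3

"1" is already a path in the trie; the remaining "311" must be added.
So 4 − 1 = 3 new nodes.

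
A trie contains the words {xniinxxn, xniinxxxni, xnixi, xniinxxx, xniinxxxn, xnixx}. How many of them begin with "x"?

6

Walk to "x"; the words in its subtree are exactly those with that prefix.
Words under "x": xniinxxn, xniinxxx, xniinxxxn, xniinxxxni, xnixi, xnixx
Count: 6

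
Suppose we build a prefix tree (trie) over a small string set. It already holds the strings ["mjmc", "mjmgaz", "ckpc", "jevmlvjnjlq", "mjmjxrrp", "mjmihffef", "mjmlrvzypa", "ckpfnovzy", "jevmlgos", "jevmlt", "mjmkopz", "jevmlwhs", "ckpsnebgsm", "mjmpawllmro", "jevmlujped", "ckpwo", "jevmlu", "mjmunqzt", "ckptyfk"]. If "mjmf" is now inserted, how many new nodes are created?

The longest prefix of "mjmf" already in the trie is "mjm" (length 3).
Each of the 1 remaining characters creates one node.

1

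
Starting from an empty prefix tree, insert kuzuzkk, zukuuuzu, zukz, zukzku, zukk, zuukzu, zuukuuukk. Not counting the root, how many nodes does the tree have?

Trace insertions, counting only characters that open a new branch:
  "kuzuzkk" → 7 new (k, u, z, u, z, k, k)
  "zukuuuzu" → 8 new (z, u, k, u, u, u, z, u)
  "zukz" → prefix "zuk" already present; 1 new (z)
  "zukzku" → prefix "zukz" already present; 2 new (k, u)
  "zukk" → prefix "zuk" already present; 1 new (k)
  "zuukzu" → prefix "zu" already present; 4 new (u, k, z, u)
  "zuukuuukk" → prefix "zuuk" already present; 5 new (u, u, u, k, k)
Total nodes = 7 + 8 + 1 + 2 + 1 + 4 + 5 = 28

28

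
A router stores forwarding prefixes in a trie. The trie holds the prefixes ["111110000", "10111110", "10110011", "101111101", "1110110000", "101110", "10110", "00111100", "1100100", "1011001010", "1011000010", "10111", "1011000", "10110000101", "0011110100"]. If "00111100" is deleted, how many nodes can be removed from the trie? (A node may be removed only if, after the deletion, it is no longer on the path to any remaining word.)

Walk "00111100" from the leaf back toward the root, removing each node that no remaining word uses.
The suffix "0" (1 node) is used only by "00111100"; the node for "0011110" still has the child "1", so pruning stops there.
Nodes removed: 1

1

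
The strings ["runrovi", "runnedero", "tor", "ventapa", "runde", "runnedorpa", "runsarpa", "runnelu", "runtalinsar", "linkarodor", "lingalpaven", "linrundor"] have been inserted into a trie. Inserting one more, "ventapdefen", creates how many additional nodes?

5

The longest prefix of "ventapdefen" already in the trie is "ventap" (length 6).
Each of the 5 remaining characters creates one node.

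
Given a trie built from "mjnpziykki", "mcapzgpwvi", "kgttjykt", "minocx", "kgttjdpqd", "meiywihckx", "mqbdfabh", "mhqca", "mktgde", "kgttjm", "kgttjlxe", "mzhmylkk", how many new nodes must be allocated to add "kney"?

3

Walking "kney" from the root, the first 1 characters ("k") follow existing edges; "n" is the first miss.
Each of the 3 remaining characters creates one node.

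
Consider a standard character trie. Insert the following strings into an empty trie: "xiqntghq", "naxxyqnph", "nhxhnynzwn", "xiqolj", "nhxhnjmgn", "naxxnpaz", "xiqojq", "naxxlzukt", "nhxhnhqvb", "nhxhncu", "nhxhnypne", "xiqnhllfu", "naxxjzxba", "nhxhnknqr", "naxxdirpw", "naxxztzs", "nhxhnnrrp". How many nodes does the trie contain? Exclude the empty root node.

Trace insertions, counting only characters that open a new branch:
  "xiqntghq" → 8 new (x, i, q, n, t, g, h, q)
  "naxxyqnph" → 9 new (n, a, x, x, y, q, n, p, h)
  "nhxhnynzwn" → prefix "n" already present; 9 new (h, x, h, n, y, n, z, w, n)
  "xiqolj" → prefix "xiq" already present; 3 new (o, l, j)
  "nhxhnjmgn" → prefix "nhxhn" already present; 4 new (j, m, g, n)
  "naxxnpaz" → prefix "naxx" already present; 4 new (n, p, a, z)
  "xiqojq" → prefix "xiqo" already present; 2 new (j, q)
  "naxxlzukt" → prefix "naxx" already present; 5 new (l, z, u, k, t)
  "nhxhnhqvb" → prefix "nhxhn" already present; 4 new (h, q, v, b)
  "nhxhncu" → prefix "nhxhn" already present; 2 new (c, u)
  "nhxhnypne" → prefix "nhxhny" already present; 3 new (p, n, e)
  "xiqnhllfu" → prefix "xiqn" already present; 5 new (h, l, l, f, u)
  "naxxjzxba" → prefix "naxx" already present; 5 new (j, z, x, b, a)
  "nhxhnknqr" → prefix "nhxhn" already present; 4 new (k, n, q, r)
  "naxxdirpw" → prefix "naxx" already present; 5 new (d, i, r, p, w)
  "naxxztzs" → prefix "naxx" already present; 4 new (z, t, z, s)
  "nhxhnnrrp" → prefix "nhxhn" already present; 4 new (n, r, r, p)
Total nodes = 8 + 9 + 9 + 3 + 4 + 4 + 2 + 5 + 4 + 2 + 3 + 5 + 5 + 4 + 5 + 4 + 4 = 80

80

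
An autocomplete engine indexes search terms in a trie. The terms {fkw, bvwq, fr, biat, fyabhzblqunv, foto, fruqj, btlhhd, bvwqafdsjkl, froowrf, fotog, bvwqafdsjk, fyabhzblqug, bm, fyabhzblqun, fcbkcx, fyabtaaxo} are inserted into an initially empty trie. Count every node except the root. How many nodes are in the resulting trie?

58

Insert word by word; a character creates a node only if that edge doesn't already exist:
  "fkw" → 3 new (f, k, w)
  "bvwq" → 4 new (b, v, w, q)
  "fr" → prefix "f" already present; 1 new (r)
  "biat" → prefix "b" already present; 3 new (i, a, t)
  "fyabhzblqunv" → prefix "f" already present; 11 new (y, a, b, h, z, b, l, q, u, n, v)
  "foto" → prefix "f" already present; 3 new (o, t, o)
  "fruqj" → prefix "fr" already present; 3 new (u, q, j)
  "btlhhd" → prefix "b" already present; 5 new (t, l, h, h, d)
  "bvwqafdsjkl" → prefix "bvwq" already present; 7 new (a, f, d, s, j, k, l)
  "froowrf" → prefix "fr" already present; 5 new (o, o, w, r, f)
  "fotog" → prefix "foto" already present; 1 new (g)
  "bvwqafdsjk" → prefix "bvwqafdsjk" already present; 0 new (none)
  "fyabhzblqug" → prefix "fyabhzblqu" already present; 1 new (g)
  "bm" → prefix "b" already present; 1 new (m)
  "fyabhzblqun" → prefix "fyabhzblqun" already present; 0 new (none)
  "fcbkcx" → prefix "f" already present; 5 new (c, b, k, c, x)
  "fyabtaaxo" → prefix "fyab" already present; 5 new (t, a, a, x, o)
Total nodes = 3 + 4 + 1 + 3 + 11 + 3 + 3 + 5 + 7 + 5 + 1 + 0 + 1 + 1 + 0 + 5 + 5 = 58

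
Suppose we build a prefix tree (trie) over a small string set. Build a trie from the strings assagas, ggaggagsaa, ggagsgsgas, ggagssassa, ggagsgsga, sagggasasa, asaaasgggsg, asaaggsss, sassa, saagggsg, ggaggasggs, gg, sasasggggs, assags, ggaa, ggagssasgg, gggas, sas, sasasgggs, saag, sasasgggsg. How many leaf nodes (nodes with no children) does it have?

Leaves are exactly the stored words that no other stored word extends.
Those words: "asaaasgggsg", "asaaggsss", "assagas", "assags", "ggaa", "ggaggagsaa", "ggaggasggs", "ggagsgsgas", "ggagssasgg", "ggagssassa", "gggas", "saagggsg", "sagggasasa", "sasasggggs", "sasasgggsg", "sassa"
Leaf count: 16

16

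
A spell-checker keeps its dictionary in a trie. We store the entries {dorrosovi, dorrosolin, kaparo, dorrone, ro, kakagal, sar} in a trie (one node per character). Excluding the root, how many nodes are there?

30

Count nodes per top-level branch (shared prefixes stored once):
  'd'-branch (dorrone, dorrosolin, dorrosovi): 14 nodes
  'k'-branch (kakagal, kaparo): 11 nodes
  'r'-branch (ro): 2 nodes
  's'-branch (sar): 3 nodes
Sum: 30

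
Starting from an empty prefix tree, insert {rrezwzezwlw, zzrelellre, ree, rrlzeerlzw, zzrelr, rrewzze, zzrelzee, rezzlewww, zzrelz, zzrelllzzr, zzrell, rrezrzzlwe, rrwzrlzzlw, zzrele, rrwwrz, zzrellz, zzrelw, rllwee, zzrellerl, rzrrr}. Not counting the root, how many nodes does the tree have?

Count nodes per top-level branch (shared prefixes stored once):
  'r'-branch (ree, rezzlewww, rllwee, rrewzze, rrezrzzlwe, rrezwzezwlw, rrlzeerlzw, rrwwrz, rrwzrlzzlw, rzrrr): 58 nodes
  'z'-branch (zzrele, zzrelellre, zzrell, zzrellerl, zzrelllzzr, zzrellz, zzrelr, zzrelw, zzrelz, zzrelzee): 24 nodes
Sum: 82

82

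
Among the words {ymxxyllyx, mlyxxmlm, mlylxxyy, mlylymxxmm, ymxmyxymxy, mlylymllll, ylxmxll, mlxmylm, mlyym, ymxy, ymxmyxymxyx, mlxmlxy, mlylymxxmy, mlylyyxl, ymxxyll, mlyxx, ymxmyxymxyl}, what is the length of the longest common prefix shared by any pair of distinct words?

10

Equivalently: take the maximum, over all pairs, of their longest common prefix length.
e.g. "ymxmyxymxy" and "ymxmyxymxyl" share the prefix "ymxmyxymxy" of length 10; no pair shares a longer one.
Longest shared-prefix length: 10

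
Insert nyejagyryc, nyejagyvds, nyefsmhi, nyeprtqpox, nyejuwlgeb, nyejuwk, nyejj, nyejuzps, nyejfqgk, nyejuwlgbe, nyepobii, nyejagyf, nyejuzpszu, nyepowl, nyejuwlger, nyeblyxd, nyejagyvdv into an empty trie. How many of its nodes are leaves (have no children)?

16

A leaf is a node with no children — equivalently, the end of a word that is not a proper prefix of any other stored word.
Those words: "nyeblyxd", "nyefsmhi", "nyejagyf", "nyejagyryc", "nyejagyvds", "nyejagyvdv", "nyejfqgk", "nyejj", "nyejuwk", "nyejuwlgbe", "nyejuwlgeb", "nyejuwlger", "nyejuzpszu", "nyepobii", "nyepowl", "nyeprtqpox"
Leaf count: 16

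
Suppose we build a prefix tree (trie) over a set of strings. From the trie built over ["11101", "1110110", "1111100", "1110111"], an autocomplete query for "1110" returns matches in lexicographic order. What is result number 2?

1110110

Filter for "1110…" and sort: "11101", "1110110", "1110111"
The 2nd is 1110110.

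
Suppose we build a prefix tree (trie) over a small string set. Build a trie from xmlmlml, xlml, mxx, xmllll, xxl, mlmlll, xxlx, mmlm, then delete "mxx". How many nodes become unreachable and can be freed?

2

After clearing the end-marker at "mxx", prune upward until reaching a node still needed by another word.
The suffix "xx" (2 nodes) is used only by "mxx"; the node for "m" still has the child "l", so pruning stops there.
Nodes removed: 2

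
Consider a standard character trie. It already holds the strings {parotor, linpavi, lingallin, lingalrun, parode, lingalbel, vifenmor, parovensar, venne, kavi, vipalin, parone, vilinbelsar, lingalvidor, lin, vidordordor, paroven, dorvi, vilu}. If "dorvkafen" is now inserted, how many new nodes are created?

5

The longest prefix of "dorvkafen" already in the trie is "dorv" (length 4).
Each of the 5 remaining characters creates one node.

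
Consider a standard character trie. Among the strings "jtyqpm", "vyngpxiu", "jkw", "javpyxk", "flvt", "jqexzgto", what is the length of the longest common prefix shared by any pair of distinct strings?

1

Look for the deepest trie node that still has at least two words in its subtree.
"javpyxk" and "jkw" agree on "j" (1 characters) before diverging; nothing deeper is shared.
Longest shared-prefix length: 1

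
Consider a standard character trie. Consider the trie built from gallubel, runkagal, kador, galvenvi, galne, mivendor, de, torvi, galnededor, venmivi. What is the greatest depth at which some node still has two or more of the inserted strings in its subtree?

5

Equivalently: take the maximum, over all pairs, of their longest common prefix length.
"galne" and "galnededor" agree on "galne" (5 characters) before diverging; nothing deeper is shared.
Longest shared-prefix length: 5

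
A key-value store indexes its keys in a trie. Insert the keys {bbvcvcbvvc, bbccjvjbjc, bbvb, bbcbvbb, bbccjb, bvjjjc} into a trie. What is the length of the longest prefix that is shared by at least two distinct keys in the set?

The deepest shared node is where two words last agree before diverging.
e.g. "bbccjb" and "bbccjvjbjc" share the prefix "bbccj" of length 5; no pair shares a longer one.
Longest shared-prefix length: 5

5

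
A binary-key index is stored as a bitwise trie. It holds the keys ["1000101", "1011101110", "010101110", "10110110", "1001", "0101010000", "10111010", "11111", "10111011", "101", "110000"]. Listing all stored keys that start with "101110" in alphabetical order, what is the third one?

1011101110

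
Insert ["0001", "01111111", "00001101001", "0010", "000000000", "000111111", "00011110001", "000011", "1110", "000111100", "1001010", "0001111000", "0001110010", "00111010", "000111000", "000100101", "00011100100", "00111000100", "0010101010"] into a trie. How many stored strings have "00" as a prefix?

Filter for entries beginning with "00":
Words under "00": 000000000, 000011, 00001101001, 0001, 000100101, 000111000, 0001110010, 00011100100, 000111100, 0001111000, 00011110001, 000111111, 0010, 0010101010, 00111000100, 00111010
Count: 16

16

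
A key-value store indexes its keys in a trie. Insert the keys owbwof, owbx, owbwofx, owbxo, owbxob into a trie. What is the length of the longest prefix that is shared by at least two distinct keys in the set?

6

Equivalently: take the maximum, over all pairs, of their longest common prefix length.
e.g. "owbwof" and "owbwofx" share the prefix "owbwof" of length 6; no pair shares a longer one.
Longest shared-prefix length: 6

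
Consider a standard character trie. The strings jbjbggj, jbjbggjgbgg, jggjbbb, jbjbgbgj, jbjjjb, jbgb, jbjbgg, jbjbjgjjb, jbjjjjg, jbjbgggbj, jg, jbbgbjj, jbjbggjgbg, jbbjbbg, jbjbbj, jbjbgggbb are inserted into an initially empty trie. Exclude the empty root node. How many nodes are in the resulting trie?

47

For each word, the new-node count is its length minus the longest prefix already in the trie:
  "jbjbggj" → 7 new (j, b, j, b, g, g, j)
  "jbjbggjgbgg" → prefix "jbjbggj" already present; 4 new (g, b, g, g)
  "jggjbbb" → prefix "j" already present; 6 new (g, g, j, b, b, b)
  "jbjbgbgj" → prefix "jbjbg" already present; 3 new (b, g, j)
  "jbjjjb" → prefix "jbj" already present; 3 new (j, j, b)
  "jbgb" → prefix "jb" already present; 2 new (g, b)
  "jbjbgg" → prefix "jbjbgg" already present; 0 new (none)
  "jbjbjgjjb" → prefix "jbjb" already present; 5 new (j, g, j, j, b)
  "jbjjjjg" → prefix "jbjjj" already present; 2 new (j, g)
  "jbjbgggbj" → prefix "jbjbgg" already present; 3 new (g, b, j)
  "jg" → prefix "jg" already present; 0 new (none)
  "jbbgbjj" → prefix "jb" already present; 5 new (b, g, b, j, j)
  "jbjbggjgbg" → prefix "jbjbggjgbg" already present; 0 new (none)
  "jbbjbbg" → prefix "jbb" already present; 4 new (j, b, b, g)
  "jbjbbj" → prefix "jbjb" already present; 2 new (b, j)
  "jbjbgggbb" → prefix "jbjbgggb" already present; 1 new (b)
Total nodes = 7 + 4 + 6 + 3 + 3 + 2 + 0 + 5 + 2 + 3 + 0 + 5 + 0 + 4 + 2 + 1 = 47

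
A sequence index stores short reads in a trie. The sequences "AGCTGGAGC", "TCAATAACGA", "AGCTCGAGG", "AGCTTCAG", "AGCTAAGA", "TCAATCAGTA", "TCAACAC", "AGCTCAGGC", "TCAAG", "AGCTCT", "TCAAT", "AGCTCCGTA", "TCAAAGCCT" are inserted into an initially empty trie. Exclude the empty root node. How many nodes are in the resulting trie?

For each word, the new-node count is its length minus the longest prefix already in the trie:
  "AGCTGGAGC" → 9 new (A, G, C, T, G, G, A, G, C)
  "TCAATAACGA" → 10 new (T, C, A, A, T, A, A, C, G, A)
  "AGCTCGAGG" → prefix "AGCT" already present; 5 new (C, G, A, G, G)
  "AGCTTCAG" → prefix "AGCT" already present; 4 new (T, C, A, G)
  "AGCTAAGA" → prefix "AGCT" already present; 4 new (A, A, G, A)
  "TCAATCAGTA" → prefix "TCAAT" already present; 5 new (C, A, G, T, A)
  "TCAACAC" → prefix "TCAA" already present; 3 new (C, A, C)
  "AGCTCAGGC" → prefix "AGCTC" already present; 4 new (A, G, G, C)
  "TCAAG" → prefix "TCAA" already present; 1 new (G)
  "AGCTCT" → prefix "AGCTC" already present; 1 new (T)
  "TCAAT" → prefix "TCAAT" already present; 0 new (none)
  "AGCTCCGTA" → prefix "AGCTC" already present; 4 new (C, G, T, A)
  "TCAAAGCCT" → prefix "TCAA" already present; 5 new (A, G, C, C, T)
Total nodes = 9 + 10 + 5 + 4 + 4 + 5 + 3 + 4 + 1 + 1 + 0 + 4 + 5 = 55

55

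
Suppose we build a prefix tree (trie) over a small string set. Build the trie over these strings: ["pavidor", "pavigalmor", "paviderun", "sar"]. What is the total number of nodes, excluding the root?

For each word, the new-node count is its length minus the longest prefix already in the trie:
  "pavidor" → 7 new (p, a, v, i, d, o, r)
  "pavigalmor" → prefix "pavi" already present; 6 new (g, a, l, m, o, r)
  "paviderun" → prefix "pavid" already present; 4 new (e, r, u, n)
  "sar" → 3 new (s, a, r)
Total nodes = 7 + 6 + 4 + 3 = 20

20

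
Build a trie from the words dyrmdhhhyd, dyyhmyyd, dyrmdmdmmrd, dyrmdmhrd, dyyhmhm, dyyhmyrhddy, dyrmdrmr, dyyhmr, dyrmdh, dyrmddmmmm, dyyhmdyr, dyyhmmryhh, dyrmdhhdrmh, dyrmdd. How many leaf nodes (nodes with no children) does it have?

A leaf is a node with no children — equivalently, the end of a word that is not a proper prefix of any other stored word.
Those words: "dyrmddmmmm", "dyrmdhhdrmh", "dyrmdhhhyd", "dyrmdmdmmrd", "dyrmdmhrd", "dyrmdrmr", "dyyhmdyr", "dyyhmhm", "dyyhmmryhh", "dyyhmr", "dyyhmyrhddy", "dyyhmyyd"
Leaf count: 12

12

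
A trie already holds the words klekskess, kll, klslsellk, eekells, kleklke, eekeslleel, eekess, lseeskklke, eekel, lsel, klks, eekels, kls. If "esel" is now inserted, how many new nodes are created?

3

"e" is already a path in the trie; the remaining "sel" must be added.
Each of the 3 remaining characters creates one node.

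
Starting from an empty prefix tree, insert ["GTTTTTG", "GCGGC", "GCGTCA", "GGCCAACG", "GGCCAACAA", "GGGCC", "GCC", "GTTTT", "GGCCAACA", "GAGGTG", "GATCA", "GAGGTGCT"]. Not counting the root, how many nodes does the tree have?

37

Trie structure (* marks end of a word):
(root)
└─ G
   ├─ A
   │  ├─ G
   │  │  └─ G
   │  │     └─ T
   │  │        └─ G *
   │  │           └─ C
   │  │              └─ T *
   │  └─ T
   │     └─ C
   │        └─ A *
   ├─ C
   │  ├─ C *
   │  └─ G
   │     ├─ G
   │     │  └─ C *
   │     └─ T
   │        └─ C
   │           └─ A *
   ├─ G
   │  ├─ C
   │  │  └─ C
   │  │     └─ A
   │  │        └─ A
   │  │           └─ C
   │  │              ├─ A *
   │  │              │  └─ A *
   │  │              └─ G *
   │  └─ G
   │     └─ C
   │        └─ C *
   └─ T
      └─ T
         └─ T
            └─ T *
               └─ T
                  └─ G *
Counting every labelled node above: 37.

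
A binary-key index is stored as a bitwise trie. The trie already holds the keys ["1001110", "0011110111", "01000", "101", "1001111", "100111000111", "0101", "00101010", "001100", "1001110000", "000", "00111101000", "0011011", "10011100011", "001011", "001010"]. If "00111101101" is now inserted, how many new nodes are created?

Walking "00111101101" from the root, the first 9 characters ("001111011") follow existing edges; "0" is the first miss.
So 11 − 9 = 2 new nodes.

2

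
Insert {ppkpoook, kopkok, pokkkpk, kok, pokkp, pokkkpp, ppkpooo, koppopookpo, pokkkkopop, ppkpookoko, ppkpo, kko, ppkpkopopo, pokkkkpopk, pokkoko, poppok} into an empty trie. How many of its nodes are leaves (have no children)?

A leaf is a node with no children — equivalently, the end of a word that is not a proper prefix of any other stored word.
Those words: "kko", "kok", "kopkok", "koppopookpo", "pokkkkopop", "pokkkkpopk", "pokkkpk", "pokkkpp", "pokkoko", "pokkp", "poppok", "ppkpkopopo", "ppkpookoko", "ppkpoook"
Leaf count: 14

14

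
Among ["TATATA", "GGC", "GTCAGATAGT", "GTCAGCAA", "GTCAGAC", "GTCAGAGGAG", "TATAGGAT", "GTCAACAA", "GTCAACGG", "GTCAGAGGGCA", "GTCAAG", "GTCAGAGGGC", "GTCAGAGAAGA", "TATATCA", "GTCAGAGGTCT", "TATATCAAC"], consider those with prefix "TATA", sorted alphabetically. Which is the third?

TATATCA

Words with prefix "TATA", in lexicographic order: "TATAGGAT", "TATATA", "TATATCA", "TATATCAAC"
Position 3: TATATCA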